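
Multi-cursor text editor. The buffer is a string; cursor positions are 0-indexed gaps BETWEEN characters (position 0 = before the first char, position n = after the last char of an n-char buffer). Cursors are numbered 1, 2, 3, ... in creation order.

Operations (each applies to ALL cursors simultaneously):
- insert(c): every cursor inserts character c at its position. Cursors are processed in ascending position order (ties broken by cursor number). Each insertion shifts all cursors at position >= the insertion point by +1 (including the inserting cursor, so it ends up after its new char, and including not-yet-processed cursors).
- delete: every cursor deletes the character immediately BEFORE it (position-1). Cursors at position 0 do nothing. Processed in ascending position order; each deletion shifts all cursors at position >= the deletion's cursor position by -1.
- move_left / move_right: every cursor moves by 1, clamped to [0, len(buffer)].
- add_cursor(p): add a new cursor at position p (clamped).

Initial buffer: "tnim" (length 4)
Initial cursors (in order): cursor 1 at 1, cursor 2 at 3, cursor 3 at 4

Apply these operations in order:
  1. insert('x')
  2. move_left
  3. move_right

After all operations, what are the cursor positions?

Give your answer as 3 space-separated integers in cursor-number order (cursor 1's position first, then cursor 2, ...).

Answer: 2 5 7

Derivation:
After op 1 (insert('x')): buffer="txnixmx" (len 7), cursors c1@2 c2@5 c3@7, authorship .1..2.3
After op 2 (move_left): buffer="txnixmx" (len 7), cursors c1@1 c2@4 c3@6, authorship .1..2.3
After op 3 (move_right): buffer="txnixmx" (len 7), cursors c1@2 c2@5 c3@7, authorship .1..2.3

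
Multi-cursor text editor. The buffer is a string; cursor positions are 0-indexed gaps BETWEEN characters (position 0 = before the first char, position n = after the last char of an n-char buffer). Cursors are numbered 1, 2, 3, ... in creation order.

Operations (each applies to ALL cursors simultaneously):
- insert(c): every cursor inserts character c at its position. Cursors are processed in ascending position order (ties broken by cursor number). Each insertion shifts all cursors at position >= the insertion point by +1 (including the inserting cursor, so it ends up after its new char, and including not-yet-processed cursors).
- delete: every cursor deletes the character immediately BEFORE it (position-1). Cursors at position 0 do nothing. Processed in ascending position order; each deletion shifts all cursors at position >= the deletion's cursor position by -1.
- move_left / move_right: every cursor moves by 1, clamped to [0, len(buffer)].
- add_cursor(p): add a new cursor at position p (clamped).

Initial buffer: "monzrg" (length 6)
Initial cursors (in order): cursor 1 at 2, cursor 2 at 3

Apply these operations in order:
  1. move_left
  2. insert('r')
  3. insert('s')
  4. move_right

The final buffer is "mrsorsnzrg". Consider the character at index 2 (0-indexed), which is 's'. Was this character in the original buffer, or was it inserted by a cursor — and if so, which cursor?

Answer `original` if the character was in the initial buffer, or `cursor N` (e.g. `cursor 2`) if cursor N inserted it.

After op 1 (move_left): buffer="monzrg" (len 6), cursors c1@1 c2@2, authorship ......
After op 2 (insert('r')): buffer="mrornzrg" (len 8), cursors c1@2 c2@4, authorship .1.2....
After op 3 (insert('s')): buffer="mrsorsnzrg" (len 10), cursors c1@3 c2@6, authorship .11.22....
After op 4 (move_right): buffer="mrsorsnzrg" (len 10), cursors c1@4 c2@7, authorship .11.22....
Authorship (.=original, N=cursor N): . 1 1 . 2 2 . . . .
Index 2: author = 1

Answer: cursor 1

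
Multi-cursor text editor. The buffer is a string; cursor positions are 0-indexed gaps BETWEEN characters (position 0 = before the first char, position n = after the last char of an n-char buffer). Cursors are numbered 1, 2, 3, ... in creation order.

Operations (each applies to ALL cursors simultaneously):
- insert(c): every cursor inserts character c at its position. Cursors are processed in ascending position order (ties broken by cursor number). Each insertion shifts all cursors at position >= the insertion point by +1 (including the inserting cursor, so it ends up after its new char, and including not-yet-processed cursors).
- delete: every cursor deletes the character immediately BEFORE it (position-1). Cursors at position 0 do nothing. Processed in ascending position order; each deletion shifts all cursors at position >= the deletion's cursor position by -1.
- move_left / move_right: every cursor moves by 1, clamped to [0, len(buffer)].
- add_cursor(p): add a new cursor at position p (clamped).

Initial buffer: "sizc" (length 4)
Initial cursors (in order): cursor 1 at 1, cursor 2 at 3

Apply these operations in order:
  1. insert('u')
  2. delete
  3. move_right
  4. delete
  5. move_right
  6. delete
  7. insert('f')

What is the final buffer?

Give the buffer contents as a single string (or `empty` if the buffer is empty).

After op 1 (insert('u')): buffer="suizuc" (len 6), cursors c1@2 c2@5, authorship .1..2.
After op 2 (delete): buffer="sizc" (len 4), cursors c1@1 c2@3, authorship ....
After op 3 (move_right): buffer="sizc" (len 4), cursors c1@2 c2@4, authorship ....
After op 4 (delete): buffer="sz" (len 2), cursors c1@1 c2@2, authorship ..
After op 5 (move_right): buffer="sz" (len 2), cursors c1@2 c2@2, authorship ..
After op 6 (delete): buffer="" (len 0), cursors c1@0 c2@0, authorship 
After op 7 (insert('f')): buffer="ff" (len 2), cursors c1@2 c2@2, authorship 12

Answer: ff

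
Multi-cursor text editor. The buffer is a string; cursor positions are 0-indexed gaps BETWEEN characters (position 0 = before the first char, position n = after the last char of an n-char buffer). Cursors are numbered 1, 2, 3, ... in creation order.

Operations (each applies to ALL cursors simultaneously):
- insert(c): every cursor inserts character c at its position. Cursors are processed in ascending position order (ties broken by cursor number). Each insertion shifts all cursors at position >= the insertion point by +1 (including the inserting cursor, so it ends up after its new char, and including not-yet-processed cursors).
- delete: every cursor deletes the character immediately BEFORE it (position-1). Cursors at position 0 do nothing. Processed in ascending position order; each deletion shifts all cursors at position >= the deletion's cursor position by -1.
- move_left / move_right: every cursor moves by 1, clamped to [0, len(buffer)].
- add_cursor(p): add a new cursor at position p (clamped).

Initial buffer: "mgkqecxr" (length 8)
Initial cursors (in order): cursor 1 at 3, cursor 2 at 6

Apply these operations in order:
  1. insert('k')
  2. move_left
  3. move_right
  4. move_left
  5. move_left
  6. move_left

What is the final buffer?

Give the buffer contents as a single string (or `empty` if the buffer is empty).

After op 1 (insert('k')): buffer="mgkkqeckxr" (len 10), cursors c1@4 c2@8, authorship ...1...2..
After op 2 (move_left): buffer="mgkkqeckxr" (len 10), cursors c1@3 c2@7, authorship ...1...2..
After op 3 (move_right): buffer="mgkkqeckxr" (len 10), cursors c1@4 c2@8, authorship ...1...2..
After op 4 (move_left): buffer="mgkkqeckxr" (len 10), cursors c1@3 c2@7, authorship ...1...2..
After op 5 (move_left): buffer="mgkkqeckxr" (len 10), cursors c1@2 c2@6, authorship ...1...2..
After op 6 (move_left): buffer="mgkkqeckxr" (len 10), cursors c1@1 c2@5, authorship ...1...2..

Answer: mgkkqeckxr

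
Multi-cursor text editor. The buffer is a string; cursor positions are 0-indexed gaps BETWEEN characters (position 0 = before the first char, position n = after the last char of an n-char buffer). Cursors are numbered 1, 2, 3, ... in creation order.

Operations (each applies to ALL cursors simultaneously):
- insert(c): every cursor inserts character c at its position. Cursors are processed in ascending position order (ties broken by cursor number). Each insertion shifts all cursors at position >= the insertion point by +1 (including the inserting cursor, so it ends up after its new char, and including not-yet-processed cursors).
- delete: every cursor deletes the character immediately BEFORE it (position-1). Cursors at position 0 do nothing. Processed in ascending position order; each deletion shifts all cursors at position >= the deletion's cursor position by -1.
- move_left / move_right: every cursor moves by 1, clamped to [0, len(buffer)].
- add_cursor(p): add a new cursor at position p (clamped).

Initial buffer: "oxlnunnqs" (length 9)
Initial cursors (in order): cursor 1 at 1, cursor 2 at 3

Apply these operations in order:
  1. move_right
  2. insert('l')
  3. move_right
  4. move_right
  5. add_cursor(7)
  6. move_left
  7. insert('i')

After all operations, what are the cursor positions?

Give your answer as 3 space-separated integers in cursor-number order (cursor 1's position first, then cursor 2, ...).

Answer: 5 10 8

Derivation:
After op 1 (move_right): buffer="oxlnunnqs" (len 9), cursors c1@2 c2@4, authorship .........
After op 2 (insert('l')): buffer="oxllnlunnqs" (len 11), cursors c1@3 c2@6, authorship ..1..2.....
After op 3 (move_right): buffer="oxllnlunnqs" (len 11), cursors c1@4 c2@7, authorship ..1..2.....
After op 4 (move_right): buffer="oxllnlunnqs" (len 11), cursors c1@5 c2@8, authorship ..1..2.....
After op 5 (add_cursor(7)): buffer="oxllnlunnqs" (len 11), cursors c1@5 c3@7 c2@8, authorship ..1..2.....
After op 6 (move_left): buffer="oxllnlunnqs" (len 11), cursors c1@4 c3@6 c2@7, authorship ..1..2.....
After op 7 (insert('i')): buffer="oxllinliuinnqs" (len 14), cursors c1@5 c3@8 c2@10, authorship ..1.1.23.2....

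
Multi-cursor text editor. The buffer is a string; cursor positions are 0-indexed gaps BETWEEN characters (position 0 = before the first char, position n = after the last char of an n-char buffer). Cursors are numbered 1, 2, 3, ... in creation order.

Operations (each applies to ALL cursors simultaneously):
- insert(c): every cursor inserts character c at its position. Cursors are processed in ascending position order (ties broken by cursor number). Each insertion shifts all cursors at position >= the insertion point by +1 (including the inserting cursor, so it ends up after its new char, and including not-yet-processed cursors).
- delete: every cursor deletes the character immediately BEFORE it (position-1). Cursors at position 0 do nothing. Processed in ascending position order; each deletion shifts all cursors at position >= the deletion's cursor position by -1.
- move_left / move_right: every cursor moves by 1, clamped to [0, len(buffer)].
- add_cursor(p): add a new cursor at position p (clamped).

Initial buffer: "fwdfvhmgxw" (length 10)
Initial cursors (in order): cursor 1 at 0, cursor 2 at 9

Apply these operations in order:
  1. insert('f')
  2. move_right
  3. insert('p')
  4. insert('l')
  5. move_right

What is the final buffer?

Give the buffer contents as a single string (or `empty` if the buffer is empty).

After op 1 (insert('f')): buffer="ffwdfvhmgxfw" (len 12), cursors c1@1 c2@11, authorship 1.........2.
After op 2 (move_right): buffer="ffwdfvhmgxfw" (len 12), cursors c1@2 c2@12, authorship 1.........2.
After op 3 (insert('p')): buffer="ffpwdfvhmgxfwp" (len 14), cursors c1@3 c2@14, authorship 1.1........2.2
After op 4 (insert('l')): buffer="ffplwdfvhmgxfwpl" (len 16), cursors c1@4 c2@16, authorship 1.11........2.22
After op 5 (move_right): buffer="ffplwdfvhmgxfwpl" (len 16), cursors c1@5 c2@16, authorship 1.11........2.22

Answer: ffplwdfvhmgxfwpl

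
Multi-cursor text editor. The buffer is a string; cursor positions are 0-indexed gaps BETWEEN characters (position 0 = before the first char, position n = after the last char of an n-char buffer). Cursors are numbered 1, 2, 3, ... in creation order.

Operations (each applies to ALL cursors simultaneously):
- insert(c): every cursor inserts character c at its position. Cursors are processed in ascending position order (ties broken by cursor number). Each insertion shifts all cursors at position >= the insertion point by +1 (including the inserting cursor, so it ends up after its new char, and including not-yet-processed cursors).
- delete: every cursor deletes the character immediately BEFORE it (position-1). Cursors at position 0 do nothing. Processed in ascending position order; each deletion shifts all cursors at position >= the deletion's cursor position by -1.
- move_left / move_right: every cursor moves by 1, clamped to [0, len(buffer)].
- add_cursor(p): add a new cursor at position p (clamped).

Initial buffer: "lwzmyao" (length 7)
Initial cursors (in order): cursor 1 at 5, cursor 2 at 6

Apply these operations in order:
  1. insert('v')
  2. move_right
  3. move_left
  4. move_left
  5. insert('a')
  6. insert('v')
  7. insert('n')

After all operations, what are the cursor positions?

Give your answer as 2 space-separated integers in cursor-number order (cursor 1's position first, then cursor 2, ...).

After op 1 (insert('v')): buffer="lwzmyvavo" (len 9), cursors c1@6 c2@8, authorship .....1.2.
After op 2 (move_right): buffer="lwzmyvavo" (len 9), cursors c1@7 c2@9, authorship .....1.2.
After op 3 (move_left): buffer="lwzmyvavo" (len 9), cursors c1@6 c2@8, authorship .....1.2.
After op 4 (move_left): buffer="lwzmyvavo" (len 9), cursors c1@5 c2@7, authorship .....1.2.
After op 5 (insert('a')): buffer="lwzmyavaavo" (len 11), cursors c1@6 c2@9, authorship .....11.22.
After op 6 (insert('v')): buffer="lwzmyavvaavvo" (len 13), cursors c1@7 c2@11, authorship .....111.222.
After op 7 (insert('n')): buffer="lwzmyavnvaavnvo" (len 15), cursors c1@8 c2@13, authorship .....1111.2222.

Answer: 8 13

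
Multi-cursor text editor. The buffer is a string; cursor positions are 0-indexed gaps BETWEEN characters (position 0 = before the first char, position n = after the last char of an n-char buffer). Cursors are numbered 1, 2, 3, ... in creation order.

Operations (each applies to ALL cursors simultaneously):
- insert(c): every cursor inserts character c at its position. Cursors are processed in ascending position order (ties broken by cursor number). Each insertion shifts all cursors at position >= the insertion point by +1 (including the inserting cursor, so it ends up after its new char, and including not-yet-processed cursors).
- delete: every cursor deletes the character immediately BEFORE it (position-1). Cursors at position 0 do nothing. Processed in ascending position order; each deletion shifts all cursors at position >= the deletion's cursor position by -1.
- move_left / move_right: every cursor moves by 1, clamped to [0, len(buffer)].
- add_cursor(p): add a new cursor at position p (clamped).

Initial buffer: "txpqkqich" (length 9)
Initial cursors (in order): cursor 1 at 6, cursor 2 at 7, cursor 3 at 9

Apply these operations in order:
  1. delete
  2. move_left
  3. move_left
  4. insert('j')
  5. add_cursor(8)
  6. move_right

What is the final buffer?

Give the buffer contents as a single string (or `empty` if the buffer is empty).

Answer: txpjjqjkc

Derivation:
After op 1 (delete): buffer="txpqkc" (len 6), cursors c1@5 c2@5 c3@6, authorship ......
After op 2 (move_left): buffer="txpqkc" (len 6), cursors c1@4 c2@4 c3@5, authorship ......
After op 3 (move_left): buffer="txpqkc" (len 6), cursors c1@3 c2@3 c3@4, authorship ......
After op 4 (insert('j')): buffer="txpjjqjkc" (len 9), cursors c1@5 c2@5 c3@7, authorship ...12.3..
After op 5 (add_cursor(8)): buffer="txpjjqjkc" (len 9), cursors c1@5 c2@5 c3@7 c4@8, authorship ...12.3..
After op 6 (move_right): buffer="txpjjqjkc" (len 9), cursors c1@6 c2@6 c3@8 c4@9, authorship ...12.3..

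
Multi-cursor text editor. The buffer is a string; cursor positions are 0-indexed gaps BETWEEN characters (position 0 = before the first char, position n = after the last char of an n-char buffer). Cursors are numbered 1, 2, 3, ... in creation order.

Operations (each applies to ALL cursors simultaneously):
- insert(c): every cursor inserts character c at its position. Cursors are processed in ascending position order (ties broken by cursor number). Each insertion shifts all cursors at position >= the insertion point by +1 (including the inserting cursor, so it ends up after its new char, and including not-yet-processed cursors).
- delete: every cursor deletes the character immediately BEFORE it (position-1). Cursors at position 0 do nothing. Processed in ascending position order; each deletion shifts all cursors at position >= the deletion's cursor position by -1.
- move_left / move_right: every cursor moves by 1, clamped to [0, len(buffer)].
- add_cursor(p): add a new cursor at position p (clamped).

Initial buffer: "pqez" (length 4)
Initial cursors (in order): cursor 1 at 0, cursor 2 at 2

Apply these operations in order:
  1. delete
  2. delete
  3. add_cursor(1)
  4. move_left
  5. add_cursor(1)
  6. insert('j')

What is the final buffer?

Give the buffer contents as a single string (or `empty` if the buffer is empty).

After op 1 (delete): buffer="pez" (len 3), cursors c1@0 c2@1, authorship ...
After op 2 (delete): buffer="ez" (len 2), cursors c1@0 c2@0, authorship ..
After op 3 (add_cursor(1)): buffer="ez" (len 2), cursors c1@0 c2@0 c3@1, authorship ..
After op 4 (move_left): buffer="ez" (len 2), cursors c1@0 c2@0 c3@0, authorship ..
After op 5 (add_cursor(1)): buffer="ez" (len 2), cursors c1@0 c2@0 c3@0 c4@1, authorship ..
After op 6 (insert('j')): buffer="jjjejz" (len 6), cursors c1@3 c2@3 c3@3 c4@5, authorship 123.4.

Answer: jjjejz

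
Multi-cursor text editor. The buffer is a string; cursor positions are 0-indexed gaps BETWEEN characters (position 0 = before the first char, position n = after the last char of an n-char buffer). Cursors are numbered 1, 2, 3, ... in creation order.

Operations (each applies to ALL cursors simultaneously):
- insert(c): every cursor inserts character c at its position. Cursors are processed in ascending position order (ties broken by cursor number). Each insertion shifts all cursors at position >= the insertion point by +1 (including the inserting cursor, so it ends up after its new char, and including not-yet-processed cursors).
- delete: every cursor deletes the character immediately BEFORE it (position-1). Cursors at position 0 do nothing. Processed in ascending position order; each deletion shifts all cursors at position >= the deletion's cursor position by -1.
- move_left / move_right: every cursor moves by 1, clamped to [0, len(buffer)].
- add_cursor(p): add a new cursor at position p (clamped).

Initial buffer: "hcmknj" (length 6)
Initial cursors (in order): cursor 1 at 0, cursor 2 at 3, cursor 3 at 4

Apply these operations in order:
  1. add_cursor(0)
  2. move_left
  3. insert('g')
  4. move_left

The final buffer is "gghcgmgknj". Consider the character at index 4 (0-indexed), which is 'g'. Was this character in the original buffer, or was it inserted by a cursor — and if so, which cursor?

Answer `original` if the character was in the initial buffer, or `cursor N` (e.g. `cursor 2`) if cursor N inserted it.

Answer: cursor 2

Derivation:
After op 1 (add_cursor(0)): buffer="hcmknj" (len 6), cursors c1@0 c4@0 c2@3 c3@4, authorship ......
After op 2 (move_left): buffer="hcmknj" (len 6), cursors c1@0 c4@0 c2@2 c3@3, authorship ......
After op 3 (insert('g')): buffer="gghcgmgknj" (len 10), cursors c1@2 c4@2 c2@5 c3@7, authorship 14..2.3...
After op 4 (move_left): buffer="gghcgmgknj" (len 10), cursors c1@1 c4@1 c2@4 c3@6, authorship 14..2.3...
Authorship (.=original, N=cursor N): 1 4 . . 2 . 3 . . .
Index 4: author = 2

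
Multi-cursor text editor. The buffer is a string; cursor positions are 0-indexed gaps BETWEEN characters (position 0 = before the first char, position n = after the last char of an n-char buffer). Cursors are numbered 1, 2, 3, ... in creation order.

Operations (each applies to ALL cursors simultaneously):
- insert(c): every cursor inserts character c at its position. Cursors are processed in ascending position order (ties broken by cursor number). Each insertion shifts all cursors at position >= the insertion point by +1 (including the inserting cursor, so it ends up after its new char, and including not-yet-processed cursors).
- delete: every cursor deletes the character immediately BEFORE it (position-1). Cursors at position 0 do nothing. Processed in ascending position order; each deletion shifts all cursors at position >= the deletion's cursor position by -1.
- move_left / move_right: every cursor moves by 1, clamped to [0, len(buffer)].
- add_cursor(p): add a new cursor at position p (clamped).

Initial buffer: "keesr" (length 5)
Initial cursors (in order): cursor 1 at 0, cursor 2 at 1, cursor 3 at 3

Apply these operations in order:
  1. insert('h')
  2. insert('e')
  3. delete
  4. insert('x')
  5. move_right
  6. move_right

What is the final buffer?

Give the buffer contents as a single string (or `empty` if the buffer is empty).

After op 1 (insert('h')): buffer="hkheehsr" (len 8), cursors c1@1 c2@3 c3@6, authorship 1.2..3..
After op 2 (insert('e')): buffer="hekheeehesr" (len 11), cursors c1@2 c2@5 c3@9, authorship 11.22..33..
After op 3 (delete): buffer="hkheehsr" (len 8), cursors c1@1 c2@3 c3@6, authorship 1.2..3..
After op 4 (insert('x')): buffer="hxkhxeehxsr" (len 11), cursors c1@2 c2@5 c3@9, authorship 11.22..33..
After op 5 (move_right): buffer="hxkhxeehxsr" (len 11), cursors c1@3 c2@6 c3@10, authorship 11.22..33..
After op 6 (move_right): buffer="hxkhxeehxsr" (len 11), cursors c1@4 c2@7 c3@11, authorship 11.22..33..

Answer: hxkhxeehxsr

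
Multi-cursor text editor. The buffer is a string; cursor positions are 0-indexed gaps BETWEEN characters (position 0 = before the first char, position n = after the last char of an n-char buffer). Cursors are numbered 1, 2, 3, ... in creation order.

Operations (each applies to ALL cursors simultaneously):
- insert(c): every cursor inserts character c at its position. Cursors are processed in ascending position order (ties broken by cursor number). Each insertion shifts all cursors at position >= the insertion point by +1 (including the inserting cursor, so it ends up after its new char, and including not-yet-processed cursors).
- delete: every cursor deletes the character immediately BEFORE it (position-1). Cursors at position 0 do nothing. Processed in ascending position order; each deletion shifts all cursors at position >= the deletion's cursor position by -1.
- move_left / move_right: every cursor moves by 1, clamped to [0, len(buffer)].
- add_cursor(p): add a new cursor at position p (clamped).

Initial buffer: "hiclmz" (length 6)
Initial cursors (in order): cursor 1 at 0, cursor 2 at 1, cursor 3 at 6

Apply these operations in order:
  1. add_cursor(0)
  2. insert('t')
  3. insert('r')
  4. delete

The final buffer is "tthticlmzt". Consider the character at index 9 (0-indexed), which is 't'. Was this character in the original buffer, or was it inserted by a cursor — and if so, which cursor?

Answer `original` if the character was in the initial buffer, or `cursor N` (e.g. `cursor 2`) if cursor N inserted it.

Answer: cursor 3

Derivation:
After op 1 (add_cursor(0)): buffer="hiclmz" (len 6), cursors c1@0 c4@0 c2@1 c3@6, authorship ......
After op 2 (insert('t')): buffer="tthticlmzt" (len 10), cursors c1@2 c4@2 c2@4 c3@10, authorship 14.2.....3
After op 3 (insert('r')): buffer="ttrrhtriclmztr" (len 14), cursors c1@4 c4@4 c2@7 c3@14, authorship 1414.22.....33
After op 4 (delete): buffer="tthticlmzt" (len 10), cursors c1@2 c4@2 c2@4 c3@10, authorship 14.2.....3
Authorship (.=original, N=cursor N): 1 4 . 2 . . . . . 3
Index 9: author = 3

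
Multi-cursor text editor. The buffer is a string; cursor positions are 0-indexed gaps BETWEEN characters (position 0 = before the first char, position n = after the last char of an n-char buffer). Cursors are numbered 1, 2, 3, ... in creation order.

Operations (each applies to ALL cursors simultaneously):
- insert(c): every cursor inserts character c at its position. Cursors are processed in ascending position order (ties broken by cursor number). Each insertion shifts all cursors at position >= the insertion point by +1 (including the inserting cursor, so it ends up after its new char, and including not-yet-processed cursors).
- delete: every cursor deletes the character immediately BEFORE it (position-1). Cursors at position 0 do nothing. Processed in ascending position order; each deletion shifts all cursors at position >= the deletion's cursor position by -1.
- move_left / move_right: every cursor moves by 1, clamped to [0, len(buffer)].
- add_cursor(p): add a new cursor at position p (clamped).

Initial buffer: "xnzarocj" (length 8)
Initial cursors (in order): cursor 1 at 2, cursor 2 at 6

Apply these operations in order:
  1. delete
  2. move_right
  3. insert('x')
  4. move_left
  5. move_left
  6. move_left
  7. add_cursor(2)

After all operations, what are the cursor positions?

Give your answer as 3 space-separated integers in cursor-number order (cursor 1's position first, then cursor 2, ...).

After op 1 (delete): buffer="xzarcj" (len 6), cursors c1@1 c2@4, authorship ......
After op 2 (move_right): buffer="xzarcj" (len 6), cursors c1@2 c2@5, authorship ......
After op 3 (insert('x')): buffer="xzxarcxj" (len 8), cursors c1@3 c2@7, authorship ..1...2.
After op 4 (move_left): buffer="xzxarcxj" (len 8), cursors c1@2 c2@6, authorship ..1...2.
After op 5 (move_left): buffer="xzxarcxj" (len 8), cursors c1@1 c2@5, authorship ..1...2.
After op 6 (move_left): buffer="xzxarcxj" (len 8), cursors c1@0 c2@4, authorship ..1...2.
After op 7 (add_cursor(2)): buffer="xzxarcxj" (len 8), cursors c1@0 c3@2 c2@4, authorship ..1...2.

Answer: 0 4 2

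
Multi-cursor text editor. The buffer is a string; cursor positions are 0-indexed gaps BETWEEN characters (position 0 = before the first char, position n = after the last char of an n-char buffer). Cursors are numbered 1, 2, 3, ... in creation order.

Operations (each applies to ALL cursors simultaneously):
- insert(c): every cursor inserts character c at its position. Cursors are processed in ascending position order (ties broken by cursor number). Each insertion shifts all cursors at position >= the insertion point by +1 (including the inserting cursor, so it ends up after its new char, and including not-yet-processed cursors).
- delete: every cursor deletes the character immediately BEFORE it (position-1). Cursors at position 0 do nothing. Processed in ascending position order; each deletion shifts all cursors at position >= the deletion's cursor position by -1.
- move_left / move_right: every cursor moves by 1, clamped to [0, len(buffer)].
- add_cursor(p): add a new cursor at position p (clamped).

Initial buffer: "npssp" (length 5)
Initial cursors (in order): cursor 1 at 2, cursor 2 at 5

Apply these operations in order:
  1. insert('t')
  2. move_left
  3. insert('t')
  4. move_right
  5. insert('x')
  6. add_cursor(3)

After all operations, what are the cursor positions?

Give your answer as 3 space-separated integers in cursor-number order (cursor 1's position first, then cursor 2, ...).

Answer: 5 11 3

Derivation:
After op 1 (insert('t')): buffer="nptsspt" (len 7), cursors c1@3 c2@7, authorship ..1...2
After op 2 (move_left): buffer="nptsspt" (len 7), cursors c1@2 c2@6, authorship ..1...2
After op 3 (insert('t')): buffer="npttssptt" (len 9), cursors c1@3 c2@8, authorship ..11...22
After op 4 (move_right): buffer="npttssptt" (len 9), cursors c1@4 c2@9, authorship ..11...22
After op 5 (insert('x')): buffer="npttxsspttx" (len 11), cursors c1@5 c2@11, authorship ..111...222
After op 6 (add_cursor(3)): buffer="npttxsspttx" (len 11), cursors c3@3 c1@5 c2@11, authorship ..111...222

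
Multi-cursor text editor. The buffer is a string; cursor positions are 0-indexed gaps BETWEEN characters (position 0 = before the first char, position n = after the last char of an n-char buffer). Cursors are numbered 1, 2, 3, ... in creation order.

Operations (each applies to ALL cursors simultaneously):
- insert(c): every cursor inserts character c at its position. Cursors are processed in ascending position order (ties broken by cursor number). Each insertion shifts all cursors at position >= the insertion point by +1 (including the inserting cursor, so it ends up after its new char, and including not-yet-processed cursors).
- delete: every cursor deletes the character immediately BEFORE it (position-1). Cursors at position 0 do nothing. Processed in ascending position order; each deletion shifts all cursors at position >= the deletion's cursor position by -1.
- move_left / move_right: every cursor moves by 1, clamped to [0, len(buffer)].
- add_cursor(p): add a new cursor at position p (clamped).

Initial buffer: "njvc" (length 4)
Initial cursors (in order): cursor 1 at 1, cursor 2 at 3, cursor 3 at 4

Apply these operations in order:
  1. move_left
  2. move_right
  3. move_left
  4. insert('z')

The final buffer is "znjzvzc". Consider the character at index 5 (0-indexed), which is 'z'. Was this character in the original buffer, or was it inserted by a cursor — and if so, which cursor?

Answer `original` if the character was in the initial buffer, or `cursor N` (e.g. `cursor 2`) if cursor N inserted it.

Answer: cursor 3

Derivation:
After op 1 (move_left): buffer="njvc" (len 4), cursors c1@0 c2@2 c3@3, authorship ....
After op 2 (move_right): buffer="njvc" (len 4), cursors c1@1 c2@3 c3@4, authorship ....
After op 3 (move_left): buffer="njvc" (len 4), cursors c1@0 c2@2 c3@3, authorship ....
After op 4 (insert('z')): buffer="znjzvzc" (len 7), cursors c1@1 c2@4 c3@6, authorship 1..2.3.
Authorship (.=original, N=cursor N): 1 . . 2 . 3 .
Index 5: author = 3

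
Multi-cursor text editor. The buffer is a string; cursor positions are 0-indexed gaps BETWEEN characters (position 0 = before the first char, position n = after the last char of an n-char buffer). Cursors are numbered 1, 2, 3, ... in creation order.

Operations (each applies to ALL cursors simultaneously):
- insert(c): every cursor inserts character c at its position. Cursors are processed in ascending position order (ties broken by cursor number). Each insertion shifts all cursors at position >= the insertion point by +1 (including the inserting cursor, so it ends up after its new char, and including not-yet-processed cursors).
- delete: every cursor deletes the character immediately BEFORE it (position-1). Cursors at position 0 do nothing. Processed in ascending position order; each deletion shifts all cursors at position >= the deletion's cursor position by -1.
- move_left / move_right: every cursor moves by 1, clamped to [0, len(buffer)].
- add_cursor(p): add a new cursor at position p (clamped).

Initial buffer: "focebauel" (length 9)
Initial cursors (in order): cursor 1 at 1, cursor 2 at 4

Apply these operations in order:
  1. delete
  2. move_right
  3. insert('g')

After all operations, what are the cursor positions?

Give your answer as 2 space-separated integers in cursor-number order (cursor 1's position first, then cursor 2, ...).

After op 1 (delete): buffer="ocbauel" (len 7), cursors c1@0 c2@2, authorship .......
After op 2 (move_right): buffer="ocbauel" (len 7), cursors c1@1 c2@3, authorship .......
After op 3 (insert('g')): buffer="ogcbgauel" (len 9), cursors c1@2 c2@5, authorship .1..2....

Answer: 2 5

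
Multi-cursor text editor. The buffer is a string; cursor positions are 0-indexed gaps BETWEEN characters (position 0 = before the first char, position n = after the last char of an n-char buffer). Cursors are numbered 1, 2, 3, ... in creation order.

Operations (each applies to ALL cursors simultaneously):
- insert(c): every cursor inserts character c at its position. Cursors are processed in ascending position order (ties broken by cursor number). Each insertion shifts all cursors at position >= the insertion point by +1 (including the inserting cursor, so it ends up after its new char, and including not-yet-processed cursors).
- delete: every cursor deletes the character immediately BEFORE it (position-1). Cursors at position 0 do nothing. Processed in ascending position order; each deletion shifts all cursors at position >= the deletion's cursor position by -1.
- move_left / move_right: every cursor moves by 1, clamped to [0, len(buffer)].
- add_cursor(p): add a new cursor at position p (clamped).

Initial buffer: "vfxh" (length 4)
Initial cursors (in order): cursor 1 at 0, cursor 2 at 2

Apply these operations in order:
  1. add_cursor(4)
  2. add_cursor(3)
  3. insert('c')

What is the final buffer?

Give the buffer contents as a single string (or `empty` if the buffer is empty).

Answer: cvfcxchc

Derivation:
After op 1 (add_cursor(4)): buffer="vfxh" (len 4), cursors c1@0 c2@2 c3@4, authorship ....
After op 2 (add_cursor(3)): buffer="vfxh" (len 4), cursors c1@0 c2@2 c4@3 c3@4, authorship ....
After op 3 (insert('c')): buffer="cvfcxchc" (len 8), cursors c1@1 c2@4 c4@6 c3@8, authorship 1..2.4.3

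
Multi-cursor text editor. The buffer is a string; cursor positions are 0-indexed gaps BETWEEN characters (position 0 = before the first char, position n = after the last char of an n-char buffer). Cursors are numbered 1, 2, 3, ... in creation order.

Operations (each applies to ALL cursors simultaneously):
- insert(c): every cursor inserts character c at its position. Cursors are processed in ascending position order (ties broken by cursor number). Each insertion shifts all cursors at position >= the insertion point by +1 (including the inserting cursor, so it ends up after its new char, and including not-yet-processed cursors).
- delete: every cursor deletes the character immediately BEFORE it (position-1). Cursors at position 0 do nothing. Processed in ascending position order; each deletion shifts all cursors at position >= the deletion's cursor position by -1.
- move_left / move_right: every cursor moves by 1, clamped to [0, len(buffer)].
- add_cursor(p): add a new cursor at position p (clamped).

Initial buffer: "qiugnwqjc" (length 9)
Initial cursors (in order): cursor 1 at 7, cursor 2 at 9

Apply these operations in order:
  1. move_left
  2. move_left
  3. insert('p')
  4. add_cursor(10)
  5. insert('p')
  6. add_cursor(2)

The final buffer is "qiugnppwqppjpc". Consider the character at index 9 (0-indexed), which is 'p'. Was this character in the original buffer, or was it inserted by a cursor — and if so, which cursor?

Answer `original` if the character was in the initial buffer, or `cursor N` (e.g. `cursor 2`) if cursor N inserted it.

After op 1 (move_left): buffer="qiugnwqjc" (len 9), cursors c1@6 c2@8, authorship .........
After op 2 (move_left): buffer="qiugnwqjc" (len 9), cursors c1@5 c2@7, authorship .........
After op 3 (insert('p')): buffer="qiugnpwqpjc" (len 11), cursors c1@6 c2@9, authorship .....1..2..
After op 4 (add_cursor(10)): buffer="qiugnpwqpjc" (len 11), cursors c1@6 c2@9 c3@10, authorship .....1..2..
After op 5 (insert('p')): buffer="qiugnppwqppjpc" (len 14), cursors c1@7 c2@11 c3@13, authorship .....11..22.3.
After op 6 (add_cursor(2)): buffer="qiugnppwqppjpc" (len 14), cursors c4@2 c1@7 c2@11 c3@13, authorship .....11..22.3.
Authorship (.=original, N=cursor N): . . . . . 1 1 . . 2 2 . 3 .
Index 9: author = 2

Answer: cursor 2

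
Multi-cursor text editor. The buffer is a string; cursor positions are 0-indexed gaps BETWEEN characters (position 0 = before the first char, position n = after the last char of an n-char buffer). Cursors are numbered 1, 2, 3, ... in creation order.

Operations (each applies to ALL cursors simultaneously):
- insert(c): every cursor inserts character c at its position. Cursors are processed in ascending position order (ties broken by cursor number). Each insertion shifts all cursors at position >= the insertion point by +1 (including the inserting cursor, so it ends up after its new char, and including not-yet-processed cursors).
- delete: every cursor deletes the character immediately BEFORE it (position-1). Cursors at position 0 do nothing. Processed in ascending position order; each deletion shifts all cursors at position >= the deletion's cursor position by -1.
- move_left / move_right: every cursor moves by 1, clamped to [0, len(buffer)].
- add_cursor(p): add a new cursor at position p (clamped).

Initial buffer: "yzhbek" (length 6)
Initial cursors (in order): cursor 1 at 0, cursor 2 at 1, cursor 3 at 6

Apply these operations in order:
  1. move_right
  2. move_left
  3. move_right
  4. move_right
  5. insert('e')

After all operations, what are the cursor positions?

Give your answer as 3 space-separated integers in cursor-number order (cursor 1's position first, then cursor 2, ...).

After op 1 (move_right): buffer="yzhbek" (len 6), cursors c1@1 c2@2 c3@6, authorship ......
After op 2 (move_left): buffer="yzhbek" (len 6), cursors c1@0 c2@1 c3@5, authorship ......
After op 3 (move_right): buffer="yzhbek" (len 6), cursors c1@1 c2@2 c3@6, authorship ......
After op 4 (move_right): buffer="yzhbek" (len 6), cursors c1@2 c2@3 c3@6, authorship ......
After op 5 (insert('e')): buffer="yzehebeke" (len 9), cursors c1@3 c2@5 c3@9, authorship ..1.2...3

Answer: 3 5 9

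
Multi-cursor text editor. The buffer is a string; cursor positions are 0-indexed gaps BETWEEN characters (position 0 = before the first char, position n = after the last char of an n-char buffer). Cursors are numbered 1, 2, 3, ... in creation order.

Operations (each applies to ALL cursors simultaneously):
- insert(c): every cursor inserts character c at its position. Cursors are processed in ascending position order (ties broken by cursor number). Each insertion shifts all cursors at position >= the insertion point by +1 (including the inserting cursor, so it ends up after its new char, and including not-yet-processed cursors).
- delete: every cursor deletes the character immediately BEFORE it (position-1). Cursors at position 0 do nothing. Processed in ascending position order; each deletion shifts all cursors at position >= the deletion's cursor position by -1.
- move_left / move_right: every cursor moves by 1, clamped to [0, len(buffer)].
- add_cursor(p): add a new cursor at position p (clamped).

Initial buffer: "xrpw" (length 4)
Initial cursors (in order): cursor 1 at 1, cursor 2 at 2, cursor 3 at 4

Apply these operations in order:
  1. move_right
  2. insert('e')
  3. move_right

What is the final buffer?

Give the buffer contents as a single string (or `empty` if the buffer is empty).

Answer: xrepewe

Derivation:
After op 1 (move_right): buffer="xrpw" (len 4), cursors c1@2 c2@3 c3@4, authorship ....
After op 2 (insert('e')): buffer="xrepewe" (len 7), cursors c1@3 c2@5 c3@7, authorship ..1.2.3
After op 3 (move_right): buffer="xrepewe" (len 7), cursors c1@4 c2@6 c3@7, authorship ..1.2.3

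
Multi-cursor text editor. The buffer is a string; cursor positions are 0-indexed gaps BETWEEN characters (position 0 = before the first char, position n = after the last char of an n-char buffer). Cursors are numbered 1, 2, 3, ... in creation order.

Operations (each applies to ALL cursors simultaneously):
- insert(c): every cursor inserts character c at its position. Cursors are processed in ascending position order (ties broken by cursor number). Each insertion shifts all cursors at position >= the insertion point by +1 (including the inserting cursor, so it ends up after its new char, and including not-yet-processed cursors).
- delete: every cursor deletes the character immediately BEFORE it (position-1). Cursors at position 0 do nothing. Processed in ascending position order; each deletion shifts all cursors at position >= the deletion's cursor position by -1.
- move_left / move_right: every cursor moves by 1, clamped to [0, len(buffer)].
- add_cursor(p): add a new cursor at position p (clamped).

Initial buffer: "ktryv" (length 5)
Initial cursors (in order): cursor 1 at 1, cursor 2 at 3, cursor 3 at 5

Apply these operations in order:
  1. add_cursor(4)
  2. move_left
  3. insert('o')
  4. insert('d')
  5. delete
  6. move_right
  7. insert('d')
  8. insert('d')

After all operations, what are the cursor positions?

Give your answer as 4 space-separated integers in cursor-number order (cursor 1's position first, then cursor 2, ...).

Answer: 4 9 17 13

Derivation:
After op 1 (add_cursor(4)): buffer="ktryv" (len 5), cursors c1@1 c2@3 c4@4 c3@5, authorship .....
After op 2 (move_left): buffer="ktryv" (len 5), cursors c1@0 c2@2 c4@3 c3@4, authorship .....
After op 3 (insert('o')): buffer="oktoroyov" (len 9), cursors c1@1 c2@4 c4@6 c3@8, authorship 1..2.4.3.
After op 4 (insert('d')): buffer="odktodrodyodv" (len 13), cursors c1@2 c2@6 c4@9 c3@12, authorship 11..22.44.33.
After op 5 (delete): buffer="oktoroyov" (len 9), cursors c1@1 c2@4 c4@6 c3@8, authorship 1..2.4.3.
After op 6 (move_right): buffer="oktoroyov" (len 9), cursors c1@2 c2@5 c4@7 c3@9, authorship 1..2.4.3.
After op 7 (insert('d')): buffer="okdtordoydovd" (len 13), cursors c1@3 c2@7 c4@10 c3@13, authorship 1.1.2.24.43.3
After op 8 (insert('d')): buffer="okddtorddoyddovdd" (len 17), cursors c1@4 c2@9 c4@13 c3@17, authorship 1.11.2.224.443.33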